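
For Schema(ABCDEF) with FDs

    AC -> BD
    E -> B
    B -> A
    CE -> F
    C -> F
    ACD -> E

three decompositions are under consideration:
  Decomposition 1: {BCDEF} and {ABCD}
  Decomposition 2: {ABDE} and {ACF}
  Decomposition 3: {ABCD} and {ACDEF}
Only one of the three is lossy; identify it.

Decomposition 1: common = {BCD}, closure = {ABCDEF} → lossless.
Decomposition 2: common = {A}, closure = {A} → lossy.
Decomposition 3: common = {ACD}, closure = {ABCDEF} → lossless.

Decomposition 2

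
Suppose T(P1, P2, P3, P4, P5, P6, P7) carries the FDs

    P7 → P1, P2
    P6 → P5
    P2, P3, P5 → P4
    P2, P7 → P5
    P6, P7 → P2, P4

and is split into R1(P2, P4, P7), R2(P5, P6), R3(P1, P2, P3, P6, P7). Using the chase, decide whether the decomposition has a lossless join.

No

Chase test. Columns are P1, P2, P3, P4, P5, P6, P7; row i has aⱼ where attribute j ∈ Ri, else bᵢⱼ.
Initial tableau (one row per fragment):
  row 1: b11 a2 b13 a4 b15 b16 a7
  row 2: b21 b22 b23 b24 a5 a6 b27
  row 3: a1 a2 a3 b34 b35 a6 a7
Rows 1 and 3 agree on P7; apply P7→P1, P2 and equate their P1, P2 entries.
Rows 2 and 3 agree on P6; apply P6→P5 and equate their P5 entries.
Rows 1 and 3 agree on P2, P7; apply P2, P7→P5 and equate their P5 entries.
No row becomes fully distinguished — the join is lossy.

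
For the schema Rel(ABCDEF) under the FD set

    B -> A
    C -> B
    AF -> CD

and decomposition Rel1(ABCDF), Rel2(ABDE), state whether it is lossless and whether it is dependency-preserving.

lossy but dependency-preserving

Lossless test: (ABD)⁺ = {ABD}, which is a superkey of neither fragment — lossy.
Dependency preservation: every FD's attributes lie within a single fragment, so each can be enforced locally — preserved.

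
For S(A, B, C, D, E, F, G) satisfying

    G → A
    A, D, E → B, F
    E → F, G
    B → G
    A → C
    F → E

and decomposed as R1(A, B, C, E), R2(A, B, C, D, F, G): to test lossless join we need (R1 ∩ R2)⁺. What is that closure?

R1 ∩ R2 = {A, B, C}.
B → G applies, adding G
Closure: {A, B, C, G}.

A, B, C, G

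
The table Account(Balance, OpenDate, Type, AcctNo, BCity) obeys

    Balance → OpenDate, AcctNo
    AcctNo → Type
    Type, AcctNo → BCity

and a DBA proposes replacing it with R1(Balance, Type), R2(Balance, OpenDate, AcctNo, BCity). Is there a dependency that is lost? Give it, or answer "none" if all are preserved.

Check AcctNo → Type: no single fragment contains all of {Type, AcctNo}, and the restricted closure of {AcctNo} across the fragments never reaches {Type}.
Balance → OpenDate, AcctNo is preserved.
Type, AcctNo → BCity is preserved.

AcctNo → Type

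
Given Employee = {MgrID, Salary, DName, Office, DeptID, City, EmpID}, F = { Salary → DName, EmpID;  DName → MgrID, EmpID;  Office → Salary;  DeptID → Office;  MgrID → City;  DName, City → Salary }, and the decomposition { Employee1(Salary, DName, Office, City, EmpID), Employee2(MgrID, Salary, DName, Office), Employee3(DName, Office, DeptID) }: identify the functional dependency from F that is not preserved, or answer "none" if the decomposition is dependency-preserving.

MgrID → City

Check MgrID → City: no single fragment contains all of {MgrID, City}, and the restricted closure of {MgrID} across the fragments never reaches {City}.
Salary → DName, EmpID is preserved.
DName → MgrID, EmpID is preserved.
Office → Salary is preserved.
DeptID → Office is preserved.
DName, City → Salary is preserved.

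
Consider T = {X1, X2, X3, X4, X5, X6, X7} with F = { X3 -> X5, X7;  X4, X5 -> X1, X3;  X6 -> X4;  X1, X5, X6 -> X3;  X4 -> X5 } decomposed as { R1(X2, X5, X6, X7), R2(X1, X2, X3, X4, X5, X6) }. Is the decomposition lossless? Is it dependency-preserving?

Lossless test: (X2, X5, X6)⁺ = {X1, X2, X3, X4, X5, X6, X7}, which contains all of one fragment — lossless.
Dependency preservation: the restricted closure of {X3} across the fragments never reaches {X5, X7}, so X3 → X5, X7 cannot be enforced without a join — not preserved.

lossless but not dependency-preserving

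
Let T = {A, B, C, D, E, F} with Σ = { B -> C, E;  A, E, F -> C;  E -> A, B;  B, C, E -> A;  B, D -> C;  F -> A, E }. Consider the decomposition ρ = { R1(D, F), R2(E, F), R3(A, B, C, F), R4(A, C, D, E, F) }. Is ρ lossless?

Chase test. Columns are A, B, C, D, E, F; row i has aⱼ where attribute j ∈ Ri, else bᵢⱼ.
Initial tableau (one row per fragment):
  row 1: b11 b12 b13 a4 b15 a6
  row 2: b21 b22 b23 b24 a5 a6
  row 3: a1 a2 a3 b34 b35 a6
  row 4: a1 b42 a3 a4 a5 a6
Rows 2 and 4 agree on E; apply E→A, B and equate their A, B entries.
Rows 1 and 2 agree on F; apply F→A, E and equate their A, E entries.
Rows 1 and 3 agree on F; apply F→A, E and equate their A, E entries.
Rows 2 and 4 agree on B; apply B→C, E and equate their C, E entries.
Rows 1 and 2 agree on A, E, F; apply A, E, F→C and equate their C entries.
Rows 1 and 2 agree on E; apply E→A, B and equate their A, B entries.
Rows 1 and 3 agree on E; apply E→A, B and equate their A, B entries.
Row 1 is now all distinguished symbols — the join is lossless.

Yes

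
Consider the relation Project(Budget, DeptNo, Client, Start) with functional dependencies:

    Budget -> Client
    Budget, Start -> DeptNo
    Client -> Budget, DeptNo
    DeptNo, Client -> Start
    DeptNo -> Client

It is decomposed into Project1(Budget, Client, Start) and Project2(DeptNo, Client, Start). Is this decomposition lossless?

Yes

Common attributes: Project1 ∩ Project2 = {Client, Start}.
Closure of {Client, Start}: Client → Budget, DeptNo applies, adding Budget, DeptNo. So (Client, Start)⁺ = {Budget, DeptNo, Client, Start}.
This closure contains every attribute of Project1, so Project1 ∩ Project2 → Project1. The join is lossless.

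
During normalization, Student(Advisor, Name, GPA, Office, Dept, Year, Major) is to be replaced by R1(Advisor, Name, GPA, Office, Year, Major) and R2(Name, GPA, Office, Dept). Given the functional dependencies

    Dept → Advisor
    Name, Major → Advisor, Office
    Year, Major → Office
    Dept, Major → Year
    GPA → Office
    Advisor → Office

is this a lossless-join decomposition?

Common attributes: R1 ∩ R2 = {Name, GPA, Office}.
No dependency enlarges {Name, GPA, Office}, so (Name, GPA, Office)⁺ = {Name, GPA, Office}.
The closure contains neither all of R1 = {Advisor, Name, GPA, Office, Year, Major} nor all of R2 = {Name, GPA, Office, Dept}, so the common attributes are not a superkey of either fragment. The join is lossy.

No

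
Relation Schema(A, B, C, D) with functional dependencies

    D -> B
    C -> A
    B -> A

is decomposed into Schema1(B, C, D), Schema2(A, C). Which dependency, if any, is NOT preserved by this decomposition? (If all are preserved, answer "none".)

Check B → A: no single fragment contains all of {A, B}, and the restricted closure of {B} across the fragments never reaches {A}.
D → B is preserved.
C → A is preserved.

B -> A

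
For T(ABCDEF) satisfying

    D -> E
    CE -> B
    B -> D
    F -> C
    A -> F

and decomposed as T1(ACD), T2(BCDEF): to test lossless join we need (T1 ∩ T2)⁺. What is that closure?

T1 ∩ T2 = {CD}.
D → E applies, adding E
CE → B applies, adding B
Closure: {BCDE}.

BCDE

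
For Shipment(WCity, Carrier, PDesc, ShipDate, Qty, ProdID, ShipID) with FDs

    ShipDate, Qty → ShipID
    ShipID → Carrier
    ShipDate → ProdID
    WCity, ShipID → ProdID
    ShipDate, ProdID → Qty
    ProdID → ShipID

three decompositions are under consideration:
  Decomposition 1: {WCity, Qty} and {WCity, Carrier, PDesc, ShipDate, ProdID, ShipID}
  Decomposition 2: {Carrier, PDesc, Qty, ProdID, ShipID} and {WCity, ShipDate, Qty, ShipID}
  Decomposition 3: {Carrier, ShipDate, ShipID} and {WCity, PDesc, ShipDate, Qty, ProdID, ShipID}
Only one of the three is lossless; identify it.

Decomposition 3

Decomposition 1: common = {WCity}, closure = {WCity} → lossy.
Decomposition 2: common = {Qty, ShipID}, closure = {Carrier, Qty, ShipID} → lossy.
Decomposition 3: common = {ShipDate, ShipID}, closure = {Carrier, ShipDate, Qty, ProdID, ShipID} → lossless.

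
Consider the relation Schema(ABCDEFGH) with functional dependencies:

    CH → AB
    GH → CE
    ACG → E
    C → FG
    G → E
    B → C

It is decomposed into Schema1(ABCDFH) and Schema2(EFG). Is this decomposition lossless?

Common attributes: Schema1 ∩ Schema2 = {F}.
No dependency enlarges {F}, so (F)⁺ = {F}.
The closure contains neither all of Schema1 = {ABCDFH} nor all of Schema2 = {EFG}, so the common attributes are not a superkey of either fragment. The join is lossy.

No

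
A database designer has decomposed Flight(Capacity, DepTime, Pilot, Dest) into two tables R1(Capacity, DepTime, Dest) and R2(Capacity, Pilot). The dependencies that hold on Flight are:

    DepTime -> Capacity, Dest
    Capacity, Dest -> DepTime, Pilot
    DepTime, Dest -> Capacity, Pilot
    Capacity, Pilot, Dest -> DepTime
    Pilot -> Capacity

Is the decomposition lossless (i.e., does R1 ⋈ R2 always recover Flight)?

No

Common attributes: R1 ∩ R2 = {Capacity}.
No dependency enlarges {Capacity}, so (Capacity)⁺ = {Capacity}.
The closure contains neither all of R1 = {Capacity, DepTime, Dest} nor all of R2 = {Capacity, Pilot}, so the common attributes are not a superkey of either fragment. The join is lossy.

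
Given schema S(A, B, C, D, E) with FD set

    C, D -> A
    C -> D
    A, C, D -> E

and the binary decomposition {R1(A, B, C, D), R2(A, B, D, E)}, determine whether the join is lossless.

No

Common attributes: R1 ∩ R2 = {A, B, D}.
No dependency enlarges {A, B, D}, so (A, B, D)⁺ = {A, B, D}.
The closure contains neither all of R1 = {A, B, C, D} nor all of R2 = {A, B, D, E}, so the common attributes are not a superkey of either fragment. The join is lossy.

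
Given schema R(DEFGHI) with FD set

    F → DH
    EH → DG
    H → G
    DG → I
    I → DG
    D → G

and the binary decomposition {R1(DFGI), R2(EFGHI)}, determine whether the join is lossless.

Yes

Common attributes: R1 ∩ R2 = {FGI}.
Closure of {FGI}: F → DH applies, adding DH. So (FGI)⁺ = {DFGHI}.
This closure contains every attribute of R1, so R1 ∩ R2 → R1. The join is lossless.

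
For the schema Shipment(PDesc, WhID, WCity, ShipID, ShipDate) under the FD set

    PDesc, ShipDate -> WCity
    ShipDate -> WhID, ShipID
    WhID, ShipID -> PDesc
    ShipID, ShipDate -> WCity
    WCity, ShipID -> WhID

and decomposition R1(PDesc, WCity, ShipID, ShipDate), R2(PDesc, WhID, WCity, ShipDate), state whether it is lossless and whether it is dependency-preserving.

Lossless test: (PDesc, WCity, ShipDate)⁺ = {PDesc, WhID, WCity, ShipID, ShipDate}, which contains all of one fragment — lossless.
Dependency preservation: the restricted closure of {WhID, ShipID} across the fragments never reaches {PDesc}, so WhID, ShipID → PDesc cannot be enforced without a join — not preserved.

lossless but not dependency-preserving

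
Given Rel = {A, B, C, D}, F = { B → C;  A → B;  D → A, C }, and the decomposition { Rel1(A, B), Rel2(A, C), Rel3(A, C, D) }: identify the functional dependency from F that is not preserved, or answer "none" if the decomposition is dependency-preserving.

B → C

Check B → C: no single fragment contains all of {B, C}, and the restricted closure of {B} across the fragments never reaches {C}.
A → B is preserved.
D → A, C is preserved.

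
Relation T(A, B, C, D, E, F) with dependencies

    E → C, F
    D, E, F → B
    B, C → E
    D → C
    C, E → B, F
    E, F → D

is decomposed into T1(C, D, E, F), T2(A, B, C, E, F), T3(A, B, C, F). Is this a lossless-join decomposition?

Chase test. Columns are A, B, C, D, E, F; row i has aⱼ where attribute j ∈ Ti, else bᵢⱼ.
Initial tableau (one row per fragment):
  row 1: b11 b12 a3 a4 a5 a6
  row 2: a1 a2 a3 b24 a5 a6
  row 3: a1 a2 a3 b34 b35 a6
Rows 2 and 3 agree on B, C; apply B, C→E and equate their E entries.
Rows 1 and 2 agree on C, E; apply C, E→B, F and equate their B, F entries.
Rows 1 and 2 agree on E, F; apply E, F→D and equate their D entries.
Rows 1 and 3 agree on E, F; apply E, F→D and equate their D entries.
Row 2 is now all distinguished symbols — the join is lossless.

Yes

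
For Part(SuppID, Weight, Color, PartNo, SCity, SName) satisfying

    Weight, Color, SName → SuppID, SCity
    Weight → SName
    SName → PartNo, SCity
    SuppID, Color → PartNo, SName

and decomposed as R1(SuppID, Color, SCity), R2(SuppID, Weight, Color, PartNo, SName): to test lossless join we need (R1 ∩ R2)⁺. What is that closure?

R1 ∩ R2 = {SuppID, Color}.
SuppID, Color → PartNo, SName applies, adding PartNo, SName
SName → PartNo, SCity applies, adding SCity
Closure: {SuppID, Color, PartNo, SCity, SName}.

SuppID, Color, PartNo, SCity, SName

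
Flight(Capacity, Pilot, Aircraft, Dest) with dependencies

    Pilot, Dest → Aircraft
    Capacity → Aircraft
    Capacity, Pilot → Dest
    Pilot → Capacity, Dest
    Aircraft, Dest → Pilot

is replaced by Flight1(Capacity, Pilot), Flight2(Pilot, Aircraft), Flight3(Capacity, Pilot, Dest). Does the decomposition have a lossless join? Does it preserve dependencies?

lossless but not dependency-preserving

Lossless test (chase): Rows 1 and 3 agree on Capacity; apply Capacity→Aircraft and equate their Aircraft entries. Rows 1 and 3 agree on Capacity, Pilot; apply Capacity, Pilot→Dest and equate their Dest entries. Rows 1 and 2 agree on Pilot; apply Pilot→Capacity, Dest and equate their Capacity, Dest entries. Rows 1 and 2 agree on Pilot, Dest; apply Pilot, Dest→Aircraft and equate their Aircraft entries. Row 1 is now all distinguished symbols — the join is lossless.
Dependency preservation: the restricted closure of {Capacity} across the fragments never reaches {Aircraft}, so Capacity → Aircraft cannot be enforced without a join — not preserved.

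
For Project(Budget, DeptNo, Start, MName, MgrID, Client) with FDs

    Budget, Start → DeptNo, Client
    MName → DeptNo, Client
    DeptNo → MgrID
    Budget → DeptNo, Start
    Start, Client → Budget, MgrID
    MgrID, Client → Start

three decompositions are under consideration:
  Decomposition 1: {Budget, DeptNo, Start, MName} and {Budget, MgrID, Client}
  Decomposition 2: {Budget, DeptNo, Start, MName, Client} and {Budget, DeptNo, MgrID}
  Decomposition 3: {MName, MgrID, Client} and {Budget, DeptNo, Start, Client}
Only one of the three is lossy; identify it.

Decomposition 3

Decomposition 1: common = {Budget}, closure = {Budget, DeptNo, Start, MgrID, Client} → lossless.
Decomposition 2: common = {Budget, DeptNo}, closure = {Budget, DeptNo, Start, MgrID, Client} → lossless.
Decomposition 3: common = {Client}, closure = {Client} → lossy.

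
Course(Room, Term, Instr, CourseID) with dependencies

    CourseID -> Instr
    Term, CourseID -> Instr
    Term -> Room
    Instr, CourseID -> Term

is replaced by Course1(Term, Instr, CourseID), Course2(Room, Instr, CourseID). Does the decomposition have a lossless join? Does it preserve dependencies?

Lossless test: (Instr, CourseID)⁺ = {Room, Term, Instr, CourseID}, which contains all of one fragment — lossless.
Dependency preservation: the restricted closure of {Term} across the fragments never reaches {Room}, so Term → Room cannot be enforced without a join — not preserved.

lossless but not dependency-preserving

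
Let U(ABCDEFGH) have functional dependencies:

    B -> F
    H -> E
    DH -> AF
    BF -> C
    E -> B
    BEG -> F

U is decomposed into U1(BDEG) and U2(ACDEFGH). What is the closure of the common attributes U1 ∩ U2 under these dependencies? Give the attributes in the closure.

U1 ∩ U2 = {DEG}.
E → B applies, adding B
BEG → F applies, adding F
BF → C applies, adding C
Closure: {BCDEFG}.

BCDEFG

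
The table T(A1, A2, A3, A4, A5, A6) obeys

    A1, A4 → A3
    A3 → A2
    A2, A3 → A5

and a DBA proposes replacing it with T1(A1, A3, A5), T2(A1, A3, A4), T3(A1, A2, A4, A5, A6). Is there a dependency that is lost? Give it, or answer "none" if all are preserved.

A3 → A2

Check A3 → A2: no single fragment contains all of {A2, A3}, and the restricted closure of {A3} across the fragments never reaches {A2}.
A1, A4 → A3 is preserved.
A2, A3 → A5 is preserved.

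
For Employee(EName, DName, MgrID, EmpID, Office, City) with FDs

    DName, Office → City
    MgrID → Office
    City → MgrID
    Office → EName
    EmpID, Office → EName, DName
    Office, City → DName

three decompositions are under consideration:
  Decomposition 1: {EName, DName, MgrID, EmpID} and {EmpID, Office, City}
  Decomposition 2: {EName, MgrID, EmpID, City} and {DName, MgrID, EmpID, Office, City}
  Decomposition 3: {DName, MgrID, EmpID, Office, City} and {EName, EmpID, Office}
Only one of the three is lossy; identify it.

Decomposition 1

Decomposition 1: common = {EmpID}, closure = {EmpID} → lossy.
Decomposition 2: common = {MgrID, EmpID, City}, closure = {EName, DName, MgrID, EmpID, Office, City} → lossless.
Decomposition 3: common = {EmpID, Office}, closure = {EName, DName, MgrID, EmpID, Office, City} → lossless.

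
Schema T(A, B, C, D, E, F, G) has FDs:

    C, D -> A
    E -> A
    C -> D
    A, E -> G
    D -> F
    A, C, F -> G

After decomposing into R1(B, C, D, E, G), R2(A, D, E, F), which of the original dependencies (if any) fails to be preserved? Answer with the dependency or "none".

Check C, D → A: no single fragment contains all of {A, C, D}, and the restricted closure of {C, D} across the fragments never reaches {A}.
E → A is preserved.
C → D is preserved.
A, E → G is preserved.
D → F is preserved.
A, C, F → G is preserved.

C, D -> A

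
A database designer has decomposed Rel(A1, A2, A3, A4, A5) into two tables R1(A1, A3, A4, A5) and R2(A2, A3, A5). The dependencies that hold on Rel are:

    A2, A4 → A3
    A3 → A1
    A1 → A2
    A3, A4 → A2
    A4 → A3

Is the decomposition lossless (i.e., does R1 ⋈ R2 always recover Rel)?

Common attributes: R1 ∩ R2 = {A3, A5}.
Closure of {A3, A5}: A3 → A1 applies, adding A1; A1 → A2 applies, adding A2. So (A3, A5)⁺ = {A1, A2, A3, A5}.
This closure contains every attribute of R2, so R1 ∩ R2 → R2. The join is lossless.

Yes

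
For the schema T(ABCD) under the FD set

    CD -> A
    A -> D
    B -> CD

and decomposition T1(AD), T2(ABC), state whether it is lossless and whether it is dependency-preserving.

lossless but not dependency-preserving

Lossless test: (A)⁺ = {AD}, which contains all of one fragment — lossless.
Dependency preservation: the restricted closure of {CD} across the fragments never reaches {A}, so CD → A cannot be enforced without a join — not preserved.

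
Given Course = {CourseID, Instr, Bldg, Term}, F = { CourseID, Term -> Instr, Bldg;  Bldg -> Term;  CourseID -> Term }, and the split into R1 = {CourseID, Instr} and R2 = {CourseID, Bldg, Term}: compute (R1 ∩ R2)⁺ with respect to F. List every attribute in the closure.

CourseID, Instr, Bldg, Term

R1 ∩ R2 = {CourseID}.
CourseID → Term applies, adding Term
CourseID, Term → Instr, Bldg applies, adding Instr, Bldg
Closure: {CourseID, Instr, Bldg, Term}.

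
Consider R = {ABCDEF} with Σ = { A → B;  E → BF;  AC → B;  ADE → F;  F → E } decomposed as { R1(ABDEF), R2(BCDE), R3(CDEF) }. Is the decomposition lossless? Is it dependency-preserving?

lossy but dependency-preserving

Lossless test (chase): Rows 1 and 2 agree on E; apply E→BF and equate their BF entries. Rows 1 and 3 agree on E; apply E→BF and equate their BF entries. No row becomes fully distinguished — the join is lossy.
Dependency preservation: AC → B is not contained in any single fragment, but the restricted closure of its left-hand side across the fragments still reaches the right-hand side; the remaining FDs each lie inside some fragment. All dependencies are preserved.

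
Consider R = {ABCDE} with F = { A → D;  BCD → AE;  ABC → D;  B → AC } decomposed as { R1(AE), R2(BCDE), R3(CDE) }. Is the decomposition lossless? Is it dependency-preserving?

lossy and not dependency-preserving

Lossless test (chase): applying each FD to every pair of rows produces no changes in the tableau, so no row becomes fully distinguished — the join is lossy.
Dependency preservation: the restricted closure of {A} across the fragments never reaches {D}, so A → D cannot be enforced without a join — not preserved.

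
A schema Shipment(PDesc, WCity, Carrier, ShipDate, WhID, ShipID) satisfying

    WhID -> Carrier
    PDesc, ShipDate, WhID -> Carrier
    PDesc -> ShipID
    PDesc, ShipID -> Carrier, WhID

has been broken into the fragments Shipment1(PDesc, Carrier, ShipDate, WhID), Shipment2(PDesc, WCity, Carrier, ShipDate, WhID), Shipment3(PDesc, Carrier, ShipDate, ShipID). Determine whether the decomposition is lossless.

Chase test. Columns are PDesc, WCity, Carrier, ShipDate, WhID, ShipID; row i has aⱼ where attribute j ∈ Shipmenti, else bᵢⱼ.
Initial tableau (one row per fragment):
  row 1: a1 b12 a3 a4 a5 b16
  row 2: a1 a2 a3 a4 a5 b26
  row 3: a1 b32 a3 a4 b35 a6
Rows 1 and 2 agree on PDesc; apply PDesc→ShipID and equate their ShipID entries.
Rows 1 and 3 agree on PDesc; apply PDesc→ShipID and equate their ShipID entries.
Rows 1 and 3 agree on PDesc, ShipID; apply PDesc, ShipID→Carrier, WhID and equate their Carrier, WhID entries.
Row 2 is now all distinguished symbols — the join is lossless.

Yes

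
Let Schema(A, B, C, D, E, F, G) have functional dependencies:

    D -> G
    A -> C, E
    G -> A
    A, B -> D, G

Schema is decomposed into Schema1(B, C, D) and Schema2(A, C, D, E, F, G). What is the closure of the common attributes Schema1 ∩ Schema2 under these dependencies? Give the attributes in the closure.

A, C, D, E, G

Schema1 ∩ Schema2 = {C, D}.
D → G applies, adding G
G → A applies, adding A
A → C, E applies, adding E
Closure: {A, C, D, E, G}.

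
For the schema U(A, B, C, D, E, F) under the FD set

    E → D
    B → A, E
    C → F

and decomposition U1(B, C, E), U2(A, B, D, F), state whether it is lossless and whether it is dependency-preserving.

lossy and not dependency-preserving

Lossless test: (B)⁺ = {A, B, D, E}, which is a superkey of neither fragment — lossy.
Dependency preservation: the restricted closure of {E} across the fragments never reaches {D}, so E → D cannot be enforced without a join — not preserved.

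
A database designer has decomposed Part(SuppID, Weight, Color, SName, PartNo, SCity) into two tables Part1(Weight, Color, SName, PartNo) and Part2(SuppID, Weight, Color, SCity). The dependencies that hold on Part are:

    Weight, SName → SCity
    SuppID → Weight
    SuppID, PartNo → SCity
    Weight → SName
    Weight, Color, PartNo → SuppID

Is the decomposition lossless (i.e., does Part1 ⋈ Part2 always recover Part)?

Common attributes: Part1 ∩ Part2 = {Weight, Color}.
Closure of {Weight, Color}: Weight → SName applies, adding SName; Weight, SName → SCity applies, adding SCity. So (Weight, Color)⁺ = {Weight, Color, SName, SCity}.
The closure contains neither all of Part1 = {Weight, Color, SName, PartNo} nor all of Part2 = {SuppID, Weight, Color, SCity}, so the common attributes are not a superkey of either fragment. The join is lossy.

No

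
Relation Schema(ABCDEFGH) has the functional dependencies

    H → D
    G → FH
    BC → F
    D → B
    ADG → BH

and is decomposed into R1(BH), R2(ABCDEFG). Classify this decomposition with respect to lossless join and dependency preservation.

Lossless test: (B)⁺ = {B}, which is a superkey of neither fragment — lossy.
Dependency preservation: the restricted closure of {H} across the fragments never reaches {D}, so H → D cannot be enforced without a join — not preserved.

lossy and not dependency-preserving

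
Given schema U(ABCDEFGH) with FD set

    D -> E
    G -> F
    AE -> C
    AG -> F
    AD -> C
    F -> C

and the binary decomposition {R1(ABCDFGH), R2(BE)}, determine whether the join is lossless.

No

Common attributes: R1 ∩ R2 = {B}.
No dependency enlarges {B}, so (B)⁺ = {B}.
The closure contains neither all of R1 = {ABCDFGH} nor all of R2 = {BE}, so the common attributes are not a superkey of either fragment. The join is lossy.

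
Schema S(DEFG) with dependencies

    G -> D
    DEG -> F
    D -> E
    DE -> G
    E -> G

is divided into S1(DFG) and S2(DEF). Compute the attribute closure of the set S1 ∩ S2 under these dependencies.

DEFG

S1 ∩ S2 = {DF}.
D → E applies, adding E
DE → G applies, adding G
Closure: {DEFG}.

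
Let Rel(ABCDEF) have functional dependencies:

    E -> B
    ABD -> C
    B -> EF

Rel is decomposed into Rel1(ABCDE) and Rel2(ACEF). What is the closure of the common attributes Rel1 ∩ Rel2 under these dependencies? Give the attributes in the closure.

ABCEF

Rel1 ∩ Rel2 = {ACE}.
E → B applies, adding B
B → EF applies, adding F
Closure: {ABCEF}.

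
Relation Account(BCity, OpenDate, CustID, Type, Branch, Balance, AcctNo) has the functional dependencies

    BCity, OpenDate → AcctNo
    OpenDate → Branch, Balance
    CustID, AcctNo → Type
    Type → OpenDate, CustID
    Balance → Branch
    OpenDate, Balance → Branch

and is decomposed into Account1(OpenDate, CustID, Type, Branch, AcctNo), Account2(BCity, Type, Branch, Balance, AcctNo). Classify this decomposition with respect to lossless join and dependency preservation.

Lossless test: (Type, Branch, AcctNo)⁺ = {OpenDate, CustID, Type, Branch, Balance, AcctNo}, which contains all of one fragment — lossless.
Dependency preservation: the restricted closure of {BCity, OpenDate} across the fragments never reaches {AcctNo}, so BCity, OpenDate → AcctNo cannot be enforced without a join — not preserved.

lossless but not dependency-preserving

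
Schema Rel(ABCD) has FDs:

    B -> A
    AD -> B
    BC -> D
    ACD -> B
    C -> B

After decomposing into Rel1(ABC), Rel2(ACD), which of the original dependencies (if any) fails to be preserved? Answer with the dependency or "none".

AD -> B

Check AD → B: no single fragment contains all of {ABD}, and the restricted closure of {AD} across the fragments never reaches {B}.
B → A is preserved.
BC → D is preserved.
ACD → B is preserved.
C → B is preserved.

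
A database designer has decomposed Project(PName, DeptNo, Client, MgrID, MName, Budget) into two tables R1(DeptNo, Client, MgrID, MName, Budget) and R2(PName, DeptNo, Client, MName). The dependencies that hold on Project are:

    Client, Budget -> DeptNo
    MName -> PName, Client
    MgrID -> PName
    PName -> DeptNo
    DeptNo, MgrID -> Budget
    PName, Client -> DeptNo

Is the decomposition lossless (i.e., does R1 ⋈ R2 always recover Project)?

Common attributes: R1 ∩ R2 = {DeptNo, Client, MName}.
Closure of {DeptNo, Client, MName}: MName → PName, Client applies, adding PName. So (DeptNo, Client, MName)⁺ = {PName, DeptNo, Client, MName}.
This closure contains every attribute of R2, so R1 ∩ R2 → R2. The join is lossless.

Yes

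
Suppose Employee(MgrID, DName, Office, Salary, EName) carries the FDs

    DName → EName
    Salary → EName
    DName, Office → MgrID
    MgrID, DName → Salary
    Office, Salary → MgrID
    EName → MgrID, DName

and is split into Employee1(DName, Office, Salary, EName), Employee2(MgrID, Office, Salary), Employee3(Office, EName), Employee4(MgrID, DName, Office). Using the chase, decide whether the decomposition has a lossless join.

Yes

Chase test. Columns are MgrID, DName, Office, Salary, EName; row i has aⱼ where attribute j ∈ Employeei, else bᵢⱼ.
Initial tableau (one row per fragment):
  row 1: b11 a2 a3 a4 a5
  row 2: a1 b22 a3 a4 b25
  row 3: b31 b32 a3 b34 a5
  row 4: a1 a2 a3 b44 b45
Rows 1 and 4 agree on DName; apply DName→EName and equate their EName entries.
Rows 1 and 2 agree on Salary; apply Salary→EName and equate their EName entries.
Rows 1 and 4 agree on DName, Office; apply DName, Office→MgrID and equate their MgrID entries.
Rows 1 and 4 agree on MgrID, DName; apply MgrID, DName→Salary and equate their Salary entries.
Rows 1 and 2 agree on EName; apply EName→MgrID, DName and equate their MgrID, DName entries.
Rows 1 and 3 agree on EName; apply EName→MgrID, DName and equate their MgrID, DName entries.
Rows 1 and 3 agree on MgrID, DName; apply MgrID, DName→Salary and equate their Salary entries.
Row 1 is now all distinguished symbols — the join is lossless.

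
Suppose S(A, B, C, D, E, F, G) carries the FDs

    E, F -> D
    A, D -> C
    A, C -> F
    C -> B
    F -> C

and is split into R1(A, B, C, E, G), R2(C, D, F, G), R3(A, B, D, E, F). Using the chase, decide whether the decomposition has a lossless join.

Yes

Chase test. Columns are A, B, C, D, E, F, G; row i has aⱼ where attribute j ∈ Ri, else bᵢⱼ.
Initial tableau (one row per fragment):
  row 1: a1 a2 a3 b14 a5 b16 a7
  row 2: b21 b22 a3 a4 b25 a6 a7
  row 3: a1 a2 b33 a4 a5 a6 b37
Rows 1 and 2 agree on C; apply C→B and equate their B entries.
Rows 2 and 3 agree on F; apply F→C and equate their C entries.
Rows 1 and 3 agree on A, C; apply A, C→F and equate their F entries.
Rows 1 and 3 agree on E, F; apply E, F→D and equate their D entries.
Row 1 is now all distinguished symbols — the join is lossless.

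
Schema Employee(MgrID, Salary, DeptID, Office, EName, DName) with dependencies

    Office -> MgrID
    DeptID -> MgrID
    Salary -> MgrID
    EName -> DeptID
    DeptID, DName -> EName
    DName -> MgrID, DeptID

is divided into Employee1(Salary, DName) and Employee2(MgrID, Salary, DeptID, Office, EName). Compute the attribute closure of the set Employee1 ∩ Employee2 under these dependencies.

MgrID, Salary

Employee1 ∩ Employee2 = {Salary}.
Salary → MgrID applies, adding MgrID
Closure: {MgrID, Salary}.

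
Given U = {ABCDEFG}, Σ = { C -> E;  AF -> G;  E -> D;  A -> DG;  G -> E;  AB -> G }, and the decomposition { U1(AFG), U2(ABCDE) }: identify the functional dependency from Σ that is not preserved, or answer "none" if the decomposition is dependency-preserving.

Check G → E: no single fragment contains all of {EG}, and the restricted closure of {G} across the fragments never reaches {E}.
C → E is preserved.
AF → G is preserved.
E → D is preserved.
A → DG is preserved.
AB → G is preserved.

G -> E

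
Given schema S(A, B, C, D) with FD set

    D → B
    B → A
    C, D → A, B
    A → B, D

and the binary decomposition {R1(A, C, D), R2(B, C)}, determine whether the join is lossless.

No

Common attributes: R1 ∩ R2 = {C}.
No dependency enlarges {C}, so (C)⁺ = {C}.
The closure contains neither all of R1 = {A, C, D} nor all of R2 = {B, C}, so the common attributes are not a superkey of either fragment. The join is lossy.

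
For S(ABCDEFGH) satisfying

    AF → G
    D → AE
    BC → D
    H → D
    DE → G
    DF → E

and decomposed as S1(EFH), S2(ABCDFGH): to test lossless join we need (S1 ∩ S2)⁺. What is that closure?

S1 ∩ S2 = {FH}.
H → D applies, adding D
DF → E applies, adding E
D → AE applies, adding A
DE → G applies, adding G
Closure: {ADEFGH}.

ADEFGH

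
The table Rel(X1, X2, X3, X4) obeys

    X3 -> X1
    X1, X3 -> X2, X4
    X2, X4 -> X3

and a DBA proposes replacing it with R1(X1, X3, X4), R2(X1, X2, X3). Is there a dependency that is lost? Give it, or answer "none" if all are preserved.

X2, X4 -> X3

Check X2, X4 → X3: no single fragment contains all of {X2, X3, X4}, and the restricted closure of {X2, X4} across the fragments never reaches {X3}.
X3 → X1 is preserved.
X1, X3 → X2, X4 is preserved.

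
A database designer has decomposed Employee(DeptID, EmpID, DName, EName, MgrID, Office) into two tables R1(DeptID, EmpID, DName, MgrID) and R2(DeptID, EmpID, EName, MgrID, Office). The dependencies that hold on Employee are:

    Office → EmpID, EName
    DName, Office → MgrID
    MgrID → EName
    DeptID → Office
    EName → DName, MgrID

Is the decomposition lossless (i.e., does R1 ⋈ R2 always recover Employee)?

Yes

Common attributes: R1 ∩ R2 = {DeptID, EmpID, MgrID}.
Closure of {DeptID, EmpID, MgrID}: MgrID → EName applies, adding EName; DeptID → Office applies, adding Office; EName → DName, MgrID applies, adding DName. So (DeptID, EmpID, MgrID)⁺ = {DeptID, EmpID, DName, EName, MgrID, Office}.
This closure contains every attribute of R1, so R1 ∩ R2 → R1. The join is lossless.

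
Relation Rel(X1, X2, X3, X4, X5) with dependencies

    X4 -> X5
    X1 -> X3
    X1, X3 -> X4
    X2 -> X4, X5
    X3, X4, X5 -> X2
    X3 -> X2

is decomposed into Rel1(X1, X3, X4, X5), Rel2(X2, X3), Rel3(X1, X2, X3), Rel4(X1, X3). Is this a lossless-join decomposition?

Chase test. Columns are X1, X2, X3, X4, X5; row i has aⱼ where attribute j ∈ Reli, else bᵢⱼ.
Initial tableau (one row per fragment):
  row 1: a1 b12 a3 a4 a5
  row 2: b21 a2 a3 b24 b25
  row 3: a1 a2 a3 b34 b35
  row 4: a1 b42 a3 b44 b45
Rows 1 and 3 agree on X1, X3; apply X1, X3→X4 and equate their X4 entries.
Rows 1 and 4 agree on X1, X3; apply X1, X3→X4 and equate their X4 entries.
Rows 2 and 3 agree on X2; apply X2→X4, X5 and equate their X4, X5 entries.
Rows 1 and 2 agree on X3; apply X3→X2 and equate their X2 entries.
Rows 1 and 4 agree on X3; apply X3→X2 and equate their X2 entries.
Rows 1 and 2 agree on X4; apply X4→X5 and equate their X5 entries.
Rows 1 and 4 agree on X4; apply X4→X5 and equate their X5 entries.
Row 1 is now all distinguished symbols — the join is lossless.

Yes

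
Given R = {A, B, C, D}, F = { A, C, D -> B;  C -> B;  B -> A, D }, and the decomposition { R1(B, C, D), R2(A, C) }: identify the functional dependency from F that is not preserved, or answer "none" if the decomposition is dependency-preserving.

Check B → A, D: no single fragment contains all of {A, B, D}, and the restricted closure of {B} across the fragments never reaches {A, D}.
A, C, D → B is preserved.
C → B is preserved.

B -> A, D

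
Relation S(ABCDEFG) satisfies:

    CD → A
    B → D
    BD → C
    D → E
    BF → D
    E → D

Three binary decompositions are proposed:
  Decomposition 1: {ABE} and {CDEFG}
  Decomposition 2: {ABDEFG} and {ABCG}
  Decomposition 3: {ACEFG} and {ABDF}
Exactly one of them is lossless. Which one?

Decomposition 2

Decomposition 1: common = {E}, closure = {DE} → lossy.
Decomposition 2: common = {ABG}, closure = {ABCDEG} → lossless.
Decomposition 3: common = {AF}, closure = {AF} → lossy.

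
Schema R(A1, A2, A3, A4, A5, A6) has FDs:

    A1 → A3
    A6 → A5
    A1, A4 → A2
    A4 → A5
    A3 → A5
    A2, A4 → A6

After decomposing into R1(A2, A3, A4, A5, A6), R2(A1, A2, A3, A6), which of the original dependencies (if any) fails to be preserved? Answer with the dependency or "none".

A1, A4 → A2

Check A1, A4 → A2: no single fragment contains all of {A1, A2, A4}, and the restricted closure of {A1, A4} across the fragments never reaches {A2}.
A1 → A3 is preserved.
A6 → A5 is preserved.
A4 → A5 is preserved.
A3 → A5 is preserved.
A2, A4 → A6 is preserved.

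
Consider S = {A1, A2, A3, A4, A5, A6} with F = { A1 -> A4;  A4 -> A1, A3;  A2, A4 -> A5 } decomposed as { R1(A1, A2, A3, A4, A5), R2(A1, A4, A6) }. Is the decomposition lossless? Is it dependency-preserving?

lossy but dependency-preserving

Lossless test: (A1, A4)⁺ = {A1, A3, A4}, which is a superkey of neither fragment — lossy.
Dependency preservation: every FD's attributes lie within a single fragment, so each can be enforced locally — preserved.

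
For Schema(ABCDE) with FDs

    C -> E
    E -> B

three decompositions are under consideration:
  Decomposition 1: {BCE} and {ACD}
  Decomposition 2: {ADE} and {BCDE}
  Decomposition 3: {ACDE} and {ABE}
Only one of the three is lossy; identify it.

Decomposition 1: common = {C}, closure = {BCE} → lossless.
Decomposition 2: common = {DE}, closure = {BDE} → lossy.
Decomposition 3: common = {AE}, closure = {ABE} → lossless.

Decomposition 2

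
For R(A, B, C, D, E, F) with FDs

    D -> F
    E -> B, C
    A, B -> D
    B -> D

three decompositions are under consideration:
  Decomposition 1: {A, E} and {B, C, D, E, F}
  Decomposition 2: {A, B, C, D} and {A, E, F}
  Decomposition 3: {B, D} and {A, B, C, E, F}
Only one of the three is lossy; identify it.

Decomposition 1: common = {E}, closure = {B, C, D, E, F} → lossless.
Decomposition 2: common = {A}, closure = {A} → lossy.
Decomposition 3: common = {B}, closure = {B, D, F} → lossless.

Decomposition 2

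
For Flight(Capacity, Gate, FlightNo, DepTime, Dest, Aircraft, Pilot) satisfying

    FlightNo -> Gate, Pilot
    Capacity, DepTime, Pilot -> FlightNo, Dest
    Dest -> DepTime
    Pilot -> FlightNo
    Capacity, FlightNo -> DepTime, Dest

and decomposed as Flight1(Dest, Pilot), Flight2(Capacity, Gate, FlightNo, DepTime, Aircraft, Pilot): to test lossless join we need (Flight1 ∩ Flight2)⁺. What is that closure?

Gate, FlightNo, Pilot

Flight1 ∩ Flight2 = {Pilot}.
Pilot → FlightNo applies, adding FlightNo
FlightNo → Gate, Pilot applies, adding Gate
Closure: {Gate, FlightNo, Pilot}.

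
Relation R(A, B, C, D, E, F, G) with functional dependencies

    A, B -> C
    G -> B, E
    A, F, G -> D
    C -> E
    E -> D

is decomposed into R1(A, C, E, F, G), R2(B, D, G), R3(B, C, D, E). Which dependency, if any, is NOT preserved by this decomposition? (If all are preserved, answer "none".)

Check A, B → C: no single fragment contains all of {A, B, C}, and the restricted closure of {A, B} across the fragments never reaches {C}.
G → B, E is preserved.
A, F, G → D is preserved.
C → E is preserved.
E → D is preserved.

A, B -> C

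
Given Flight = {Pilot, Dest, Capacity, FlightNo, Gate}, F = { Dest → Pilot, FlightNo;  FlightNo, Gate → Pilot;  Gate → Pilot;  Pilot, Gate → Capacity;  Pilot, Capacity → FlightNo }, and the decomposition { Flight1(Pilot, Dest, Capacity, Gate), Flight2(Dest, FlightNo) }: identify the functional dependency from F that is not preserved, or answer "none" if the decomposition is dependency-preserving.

Pilot, Capacity → FlightNo

Check Pilot, Capacity → FlightNo: no single fragment contains all of {Pilot, Capacity, FlightNo}, and the restricted closure of {Pilot, Capacity} across the fragments never reaches {FlightNo}.
Dest → Pilot, FlightNo is preserved.
FlightNo, Gate → Pilot is preserved.
Gate → Pilot is preserved.
Pilot, Gate → Capacity is preserved.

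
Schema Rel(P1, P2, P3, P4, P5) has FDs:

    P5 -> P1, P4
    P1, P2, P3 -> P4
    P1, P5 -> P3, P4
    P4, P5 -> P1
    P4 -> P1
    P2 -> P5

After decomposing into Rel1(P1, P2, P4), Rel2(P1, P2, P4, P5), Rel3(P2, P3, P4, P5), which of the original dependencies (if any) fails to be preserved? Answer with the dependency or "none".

P5 → P1, P4 lies within Rel2.
P1, P2, P3 → P4: restricted closure across fragments reaches P4.
P1, P5 → P3, P4: restricted closure across fragments reaches P3, P4.
P4, P5 → P1 lies within Rel2.
P4 → P1 lies within Rel1.
P2 → P5 lies within Rel2.
Every dependency is enforceable on the fragments, so the decomposition is dependency-preserving.

none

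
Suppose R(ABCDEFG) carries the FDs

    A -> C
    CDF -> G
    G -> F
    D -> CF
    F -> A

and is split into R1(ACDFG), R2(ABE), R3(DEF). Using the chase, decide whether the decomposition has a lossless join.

No

Chase test. Columns are ABCDEFG; row i has aⱼ where attribute j ∈ Ri, else bᵢⱼ.
Initial tableau (one row per fragment):
  row 1: a1 b12 a3 a4 b15 a6 a7
  row 2: a1 a2 b23 b24 a5 b26 b27
  row 3: b31 b32 b33 a4 a5 a6 b37
Rows 1 and 2 agree on A; apply A→C and equate their C entries.
Rows 1 and 3 agree on D; apply D→CF and equate their CF entries.
Rows 1 and 3 agree on F; apply F→A and equate their A entries.
Rows 1 and 3 agree on CDF; apply CDF→G and equate their G entries.
No row becomes fully distinguished — the join is lossy.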